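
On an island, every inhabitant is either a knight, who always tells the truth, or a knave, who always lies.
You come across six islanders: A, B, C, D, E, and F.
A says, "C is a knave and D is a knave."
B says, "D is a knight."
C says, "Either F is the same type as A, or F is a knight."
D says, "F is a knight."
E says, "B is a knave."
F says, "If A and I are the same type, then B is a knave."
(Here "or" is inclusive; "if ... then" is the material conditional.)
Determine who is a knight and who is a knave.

Knights: B, C, D, and F. Knaves: A and E.

As a knave, A's statement "C is a knave and D is a knave" should be false; it is.
B (knight): "D is a knight" — True. ✓
C is a knight, so "either F is the same type as A, or F is a knight" must be True — and it is.
D is a knight; "F is a knight" is True, as required.
E is a knave, so "B is a knave" must be false — and it is.
F is a knight; "if A and I are the same type, then B is a knave" is True, as required.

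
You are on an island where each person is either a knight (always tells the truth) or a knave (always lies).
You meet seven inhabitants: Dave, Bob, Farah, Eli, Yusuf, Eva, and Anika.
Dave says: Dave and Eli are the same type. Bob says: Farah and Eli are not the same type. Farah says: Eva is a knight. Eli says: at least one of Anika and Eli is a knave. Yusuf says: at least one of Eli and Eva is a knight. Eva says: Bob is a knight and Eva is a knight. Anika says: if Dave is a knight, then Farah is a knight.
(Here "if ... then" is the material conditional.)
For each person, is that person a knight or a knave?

Dave is a knight, Bob is a knight, Farah is a knave, Eli is a knight, Yusuf is a knight, Eva is a knave, and Anika is a knave.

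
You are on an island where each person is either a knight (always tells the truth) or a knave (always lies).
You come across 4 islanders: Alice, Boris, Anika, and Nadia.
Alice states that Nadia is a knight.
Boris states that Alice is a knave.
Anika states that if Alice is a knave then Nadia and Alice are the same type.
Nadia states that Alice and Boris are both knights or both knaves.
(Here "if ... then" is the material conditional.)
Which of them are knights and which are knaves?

Alice is a knave, so "Nadia is a knight" must be False — and it is.
Boris is a knight, so "Alice is a knave" must be true — and it is.
Anika is a knight; "if Alice is a knave then Nadia and Alice are the same type" is true, as required.
As a knave, Nadia's statement "Alice and Boris are both knights or both knaves" should be False; it is.

Alice is a knave, Boris is a knight, Anika is a knight, and Nadia is a knave.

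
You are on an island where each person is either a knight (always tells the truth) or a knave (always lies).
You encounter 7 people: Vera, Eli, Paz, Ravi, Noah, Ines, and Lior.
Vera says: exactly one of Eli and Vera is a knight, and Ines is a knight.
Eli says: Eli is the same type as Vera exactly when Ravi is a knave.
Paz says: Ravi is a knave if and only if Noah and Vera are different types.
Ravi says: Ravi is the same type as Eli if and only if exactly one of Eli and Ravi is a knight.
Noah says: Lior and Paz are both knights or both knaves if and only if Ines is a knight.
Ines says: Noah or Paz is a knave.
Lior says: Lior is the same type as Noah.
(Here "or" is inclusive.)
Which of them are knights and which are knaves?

As a knight, Vera's statement "exactly one of Eli and Vera is a knight, and Ines is a knight" should be True; it is.
As a knave, Eli's statement "Eli is the same type as Vera exactly when Ravi is a knave" should be False; it is.
Paz (knave): "Ravi is a knave if and only if Noah and Vera are different types" — False. ✓
As a knave, Ravi's statement "Ravi is the same type as Eli if and only if exactly one of Eli and Ravi is a knight" should be False; it is.
Noah is a knight; "Lior and Paz are both knights or both knaves if and only if Ines is a knight" is True, as required.
Ines is a knight; "Noah or Paz is a knave" is True, as required.
Since Lior is a knave, "Lior is the same type as Noah" needs to be False, which holds.

Vera is a knight, Eli is a knave, Paz is a knave, Ravi is a knave, Noah is a knight, Ines is a knight, and Lior is a knave.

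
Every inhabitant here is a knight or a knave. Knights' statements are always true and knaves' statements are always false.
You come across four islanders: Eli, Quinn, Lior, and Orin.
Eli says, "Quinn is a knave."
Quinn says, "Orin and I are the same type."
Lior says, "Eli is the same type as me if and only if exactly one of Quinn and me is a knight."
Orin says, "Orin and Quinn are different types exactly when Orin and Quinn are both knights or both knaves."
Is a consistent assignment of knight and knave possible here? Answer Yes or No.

No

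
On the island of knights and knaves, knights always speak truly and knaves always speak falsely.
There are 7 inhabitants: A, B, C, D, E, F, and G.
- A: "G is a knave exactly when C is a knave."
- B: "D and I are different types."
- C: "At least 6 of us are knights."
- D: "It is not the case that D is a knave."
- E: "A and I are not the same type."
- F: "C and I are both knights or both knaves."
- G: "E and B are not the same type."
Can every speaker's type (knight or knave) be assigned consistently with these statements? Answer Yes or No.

Checking all 128 assignments, each has at least one speaker whose statement's truth value contradicts their type.

No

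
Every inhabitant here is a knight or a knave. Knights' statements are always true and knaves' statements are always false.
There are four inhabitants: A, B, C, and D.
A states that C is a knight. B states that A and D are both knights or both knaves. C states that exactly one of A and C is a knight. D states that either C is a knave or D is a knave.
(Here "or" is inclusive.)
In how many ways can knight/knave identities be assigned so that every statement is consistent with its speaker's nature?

1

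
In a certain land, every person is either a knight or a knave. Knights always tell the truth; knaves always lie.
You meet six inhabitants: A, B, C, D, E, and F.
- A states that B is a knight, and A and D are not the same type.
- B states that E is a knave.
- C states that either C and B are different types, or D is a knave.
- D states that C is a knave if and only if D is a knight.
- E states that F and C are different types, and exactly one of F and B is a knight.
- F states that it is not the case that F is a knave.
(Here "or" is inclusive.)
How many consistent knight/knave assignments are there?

1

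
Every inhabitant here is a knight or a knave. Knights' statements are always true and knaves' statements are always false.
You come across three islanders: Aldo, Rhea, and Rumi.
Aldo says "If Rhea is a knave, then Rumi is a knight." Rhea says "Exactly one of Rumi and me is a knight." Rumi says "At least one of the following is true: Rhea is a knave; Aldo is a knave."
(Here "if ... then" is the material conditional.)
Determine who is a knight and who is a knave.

Aldo is a knight, Rhea is a knight, and Rumi is a knave.

Since Aldo is a knight, "if Rhea is a knave, then Rumi is a knight" needs to be True, which holds.
Rhea is a knight, so "exactly one of Rumi and me is a knight" must be True — and it is.
Rumi is a knave, so "at least one of the following is true: Rhea is a knave; Aldo is a knave" must be false — and it is.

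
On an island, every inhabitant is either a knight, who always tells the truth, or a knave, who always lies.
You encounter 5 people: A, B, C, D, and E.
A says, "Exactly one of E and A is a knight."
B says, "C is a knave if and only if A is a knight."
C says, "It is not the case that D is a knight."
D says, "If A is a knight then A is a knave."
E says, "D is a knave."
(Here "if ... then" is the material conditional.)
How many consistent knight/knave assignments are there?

1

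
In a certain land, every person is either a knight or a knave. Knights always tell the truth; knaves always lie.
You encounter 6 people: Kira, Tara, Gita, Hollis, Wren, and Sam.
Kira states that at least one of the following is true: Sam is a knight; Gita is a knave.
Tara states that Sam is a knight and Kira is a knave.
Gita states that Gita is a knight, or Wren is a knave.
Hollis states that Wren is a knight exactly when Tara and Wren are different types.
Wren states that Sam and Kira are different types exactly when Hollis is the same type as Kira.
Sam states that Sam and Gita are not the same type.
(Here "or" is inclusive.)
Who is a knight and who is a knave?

Kira is a knight, Tara is a knave, Gita is a knave, Hollis is a knight, Wren is a knight, and Sam is a knave.

Kira is a knight; "at least one of the following is true: Sam is a knight; Gita is a knave" is True, as required.
As a knave, Tara's statement "Sam is a knight and Kira is a knave" should be false; it is.
Gita is a knave; "Gita is a knight, or Wren is a knave" is false, as required.
As a knight, Hollis's statement "Wren is a knight exactly when Tara and Wren are different types" should be True; it is.
Wren is a knight, so "Sam and Kira are different types exactly when Hollis is the same type as Kira" must be True — and it is.
Sam is a knave, and the claim "Sam and Gita are not the same type" is indeed false.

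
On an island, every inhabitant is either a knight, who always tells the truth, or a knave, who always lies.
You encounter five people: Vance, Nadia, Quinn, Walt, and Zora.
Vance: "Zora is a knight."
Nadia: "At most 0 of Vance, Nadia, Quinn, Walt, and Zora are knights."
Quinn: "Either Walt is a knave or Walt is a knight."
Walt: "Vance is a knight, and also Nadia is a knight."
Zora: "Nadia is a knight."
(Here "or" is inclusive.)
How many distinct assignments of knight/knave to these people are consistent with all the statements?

1

Consistent assignments:
  Vance=knave, Nadia=knave, Quinn=knight, Walt=knave, Zora=knave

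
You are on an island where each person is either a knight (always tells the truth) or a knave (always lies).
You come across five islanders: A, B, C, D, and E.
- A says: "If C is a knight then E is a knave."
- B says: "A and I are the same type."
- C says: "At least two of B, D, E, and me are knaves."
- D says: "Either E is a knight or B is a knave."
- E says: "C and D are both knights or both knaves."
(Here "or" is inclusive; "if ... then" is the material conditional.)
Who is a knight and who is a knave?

A is a knight, B is a knight, C is a knight, D is a knave, and E is a knave.

As a knight, A's statement "if C is a knight then E is a knave" should be true; it is.
B is a knight, so "A and I are the same type" must be true — and it is.
C is a knight; "at least two of B, D, E, and me are knaves" is true, as required.
D is a knave, so "either E is a knight or B is a knave" must be False — and it is.
E is a knave; "C and D are both knights or both knaves" is False, as required.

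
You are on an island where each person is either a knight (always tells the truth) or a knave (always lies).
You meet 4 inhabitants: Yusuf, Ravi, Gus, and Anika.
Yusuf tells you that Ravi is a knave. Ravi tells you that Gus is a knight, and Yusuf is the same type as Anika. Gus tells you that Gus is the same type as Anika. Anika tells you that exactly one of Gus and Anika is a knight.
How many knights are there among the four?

2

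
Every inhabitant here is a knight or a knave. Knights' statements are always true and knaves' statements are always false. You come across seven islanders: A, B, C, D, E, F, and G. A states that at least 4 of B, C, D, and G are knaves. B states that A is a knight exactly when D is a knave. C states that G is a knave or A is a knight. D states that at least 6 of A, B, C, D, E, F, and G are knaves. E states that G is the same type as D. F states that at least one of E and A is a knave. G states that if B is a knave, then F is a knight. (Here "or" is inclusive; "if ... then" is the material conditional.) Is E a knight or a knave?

E is a knave.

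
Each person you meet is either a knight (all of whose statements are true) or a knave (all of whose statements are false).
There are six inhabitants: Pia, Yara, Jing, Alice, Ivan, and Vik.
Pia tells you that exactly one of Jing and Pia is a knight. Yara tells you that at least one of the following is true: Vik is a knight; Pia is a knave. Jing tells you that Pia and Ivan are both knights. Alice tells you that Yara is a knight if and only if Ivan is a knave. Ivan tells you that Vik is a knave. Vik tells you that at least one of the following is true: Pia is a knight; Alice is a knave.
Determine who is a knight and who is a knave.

Pia is a knight, Yara is a knight, Jing is a knave, Alice is a knight, Ivan is a knave, and Vik is a knight.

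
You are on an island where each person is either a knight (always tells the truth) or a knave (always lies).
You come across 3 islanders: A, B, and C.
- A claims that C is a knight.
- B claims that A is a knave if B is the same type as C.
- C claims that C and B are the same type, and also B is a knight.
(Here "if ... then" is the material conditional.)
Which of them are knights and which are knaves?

A is a knave, B is a knight, and C is a knave.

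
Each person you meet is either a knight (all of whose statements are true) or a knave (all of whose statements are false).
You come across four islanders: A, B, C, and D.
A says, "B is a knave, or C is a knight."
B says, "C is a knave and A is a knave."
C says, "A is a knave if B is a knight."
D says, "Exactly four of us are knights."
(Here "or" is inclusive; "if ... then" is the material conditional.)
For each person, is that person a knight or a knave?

A (knight): "B is a knave, or C is a knight" — true. ✓
B (knave): "C is a knave and A is a knave" — false. ✓
C is a knight; "A is a knave if B is a knight" is true, as required.
D (knave): "exactly four of us are knights" — false. ✓

Knights: A and C. Knaves: B and D.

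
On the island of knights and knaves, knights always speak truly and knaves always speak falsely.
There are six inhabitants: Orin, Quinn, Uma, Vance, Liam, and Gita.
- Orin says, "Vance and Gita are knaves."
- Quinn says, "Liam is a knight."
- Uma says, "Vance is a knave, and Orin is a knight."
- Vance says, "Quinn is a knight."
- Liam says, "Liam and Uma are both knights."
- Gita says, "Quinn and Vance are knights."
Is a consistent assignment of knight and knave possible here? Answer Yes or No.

Yes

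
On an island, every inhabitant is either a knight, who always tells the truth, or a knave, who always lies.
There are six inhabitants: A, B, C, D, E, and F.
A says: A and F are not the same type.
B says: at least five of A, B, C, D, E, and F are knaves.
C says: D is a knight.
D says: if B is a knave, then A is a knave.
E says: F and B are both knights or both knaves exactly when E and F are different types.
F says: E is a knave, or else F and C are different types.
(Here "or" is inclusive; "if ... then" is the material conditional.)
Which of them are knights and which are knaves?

A is a knight, B is a knave, C is a knave, D is a knave, E is a knight, and F is a knave.

Since A is a knight, "A and F are not the same type" needs to be True, which holds.
B is a knave; "at least five of A, B, C, D, E, and F are knaves" is false, as required.
C is a knave, and the claim "D is a knight" is indeed false.
As a knave, D's statement "if B is a knave, then A is a knave" should be false; it is.
E (knight): "F and B are both knights or both knaves exactly when E and F are different types" — True. ✓
Since F is a knave, "E is a knave, or else F and C are different types" needs to be false, which holds.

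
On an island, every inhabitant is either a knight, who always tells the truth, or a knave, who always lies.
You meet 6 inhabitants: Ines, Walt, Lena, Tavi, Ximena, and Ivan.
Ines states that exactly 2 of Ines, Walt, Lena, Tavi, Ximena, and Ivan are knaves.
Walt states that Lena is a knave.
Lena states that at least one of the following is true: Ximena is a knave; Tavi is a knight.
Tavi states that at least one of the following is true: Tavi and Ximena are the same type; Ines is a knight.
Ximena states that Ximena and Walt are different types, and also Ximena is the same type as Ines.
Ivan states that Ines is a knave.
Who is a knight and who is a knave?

Knights: Ines, Lena, Tavi, and Ximena. Knaves: Walt and Ivan.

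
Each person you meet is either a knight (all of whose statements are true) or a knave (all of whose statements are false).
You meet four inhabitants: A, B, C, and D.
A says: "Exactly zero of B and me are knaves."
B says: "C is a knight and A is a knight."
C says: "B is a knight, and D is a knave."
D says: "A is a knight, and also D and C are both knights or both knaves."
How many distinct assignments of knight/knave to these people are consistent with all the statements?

2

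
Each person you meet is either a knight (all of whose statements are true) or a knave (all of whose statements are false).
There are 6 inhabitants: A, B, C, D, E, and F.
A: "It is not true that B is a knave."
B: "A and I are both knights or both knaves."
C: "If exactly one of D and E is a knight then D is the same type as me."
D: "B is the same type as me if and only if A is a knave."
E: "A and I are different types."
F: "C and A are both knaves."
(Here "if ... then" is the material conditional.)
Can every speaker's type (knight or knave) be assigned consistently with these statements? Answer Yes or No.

No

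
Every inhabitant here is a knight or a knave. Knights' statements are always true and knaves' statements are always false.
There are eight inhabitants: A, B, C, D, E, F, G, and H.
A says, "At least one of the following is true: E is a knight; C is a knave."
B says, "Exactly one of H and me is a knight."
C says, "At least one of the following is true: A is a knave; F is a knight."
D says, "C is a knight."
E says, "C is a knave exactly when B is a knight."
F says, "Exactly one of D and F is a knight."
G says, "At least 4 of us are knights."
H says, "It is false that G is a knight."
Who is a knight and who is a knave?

As a knight, A's statement "at least one of the following is true: E is a knight; C is a knave" should be True; it is.
B is a knight, and the claim "exactly one of H and me is a knight" is indeed True.
C is a knave, so "at least one of the following is true: A is a knave; F is a knight" must be False — and it is.
As a knave, D's statement "C is a knight" should be False; it is.
E (knight): "C is a knave exactly when B is a knight" — True. ✓
F is a knave, and the claim "exactly one of D and F is a knight" is indeed False.
Since G is a knight, "at least 4 of us are knights" needs to be True, which holds.
As a knave, H's statement "it is false that G is a knight" should be False; it is.

A is a knight, B is a knight, C is a knave, D is a knave, E is a knight, F is a knave, G is a knight, and H is a knave.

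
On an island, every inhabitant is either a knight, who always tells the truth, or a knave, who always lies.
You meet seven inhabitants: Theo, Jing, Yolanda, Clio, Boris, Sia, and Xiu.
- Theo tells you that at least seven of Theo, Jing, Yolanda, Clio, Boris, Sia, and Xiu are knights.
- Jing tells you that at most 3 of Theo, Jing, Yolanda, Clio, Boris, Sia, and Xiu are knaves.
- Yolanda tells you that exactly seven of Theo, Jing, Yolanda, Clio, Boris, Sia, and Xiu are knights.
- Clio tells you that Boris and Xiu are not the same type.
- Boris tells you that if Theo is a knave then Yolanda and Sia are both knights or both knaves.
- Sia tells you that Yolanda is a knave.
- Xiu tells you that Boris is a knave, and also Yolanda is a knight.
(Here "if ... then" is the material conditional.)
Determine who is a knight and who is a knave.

Since Theo is a knave, "at least seven of Theo, Jing, Yolanda, Clio, Boris, Sia, and Xiu are knights" needs to be false, which holds.
Since Jing is a knave, "at most 3 of Theo, Jing, Yolanda, Clio, Boris, Sia, and Xiu are knaves" needs to be false, which holds.
Yolanda is a knave; "exactly seven of Theo, Jing, Yolanda, Clio, Boris, Sia, and Xiu are knights" is false, as required.
Since Clio is a knave, "Boris and Xiu are not the same type" needs to be false, which holds.
Boris is a knave, and the claim "if Theo is a knave then Yolanda and Sia are both knights or both knaves" is indeed false.
Sia is a knight, and the claim "Yolanda is a knave" is indeed True.
As a knave, Xiu's statement "Boris is a knave, and also Yolanda is a knight" should be false; it is.

Knights: Sia. Knaves: Theo, Jing, Yolanda, Clio, Boris, and Xiu.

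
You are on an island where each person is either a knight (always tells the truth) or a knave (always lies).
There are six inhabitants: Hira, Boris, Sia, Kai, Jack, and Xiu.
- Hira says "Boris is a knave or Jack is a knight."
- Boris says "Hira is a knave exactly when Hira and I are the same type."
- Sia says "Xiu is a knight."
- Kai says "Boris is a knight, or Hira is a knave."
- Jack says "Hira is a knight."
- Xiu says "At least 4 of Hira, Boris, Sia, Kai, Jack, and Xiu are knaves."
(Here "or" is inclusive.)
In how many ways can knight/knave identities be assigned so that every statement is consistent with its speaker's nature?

0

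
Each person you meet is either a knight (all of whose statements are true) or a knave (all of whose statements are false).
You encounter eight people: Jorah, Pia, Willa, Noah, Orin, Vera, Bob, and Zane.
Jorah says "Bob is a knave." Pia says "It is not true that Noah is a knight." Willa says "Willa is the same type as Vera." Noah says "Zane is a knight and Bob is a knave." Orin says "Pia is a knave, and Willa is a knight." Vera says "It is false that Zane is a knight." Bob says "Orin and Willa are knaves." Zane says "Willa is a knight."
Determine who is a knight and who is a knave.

Jorah is a knave, Pia is a knight, Willa is a knave, Noah is a knave, Orin is a knave, Vera is a knight, Bob is a knight, and Zane is a knave.

Jorah is a knave; "Bob is a knave" is false, as required.
As a knight, Pia's statement "it is not true that Noah is a knight" should be True; it is.
Willa is a knave; "Willa is the same type as Vera" is false, as required.
Noah is a knave, and the claim "Zane is a knight and Bob is a knave" is indeed false.
Since Orin is a knave, "Pia is a knave, and Willa is a knight" needs to be false, which holds.
Vera is a knight, and the claim "it is false that Zane is a knight" is indeed True.
Bob is a knight, so "Orin and Willa are knaves" must be True — and it is.
Zane is a knave, so "Willa is a knight" must be false — and it is.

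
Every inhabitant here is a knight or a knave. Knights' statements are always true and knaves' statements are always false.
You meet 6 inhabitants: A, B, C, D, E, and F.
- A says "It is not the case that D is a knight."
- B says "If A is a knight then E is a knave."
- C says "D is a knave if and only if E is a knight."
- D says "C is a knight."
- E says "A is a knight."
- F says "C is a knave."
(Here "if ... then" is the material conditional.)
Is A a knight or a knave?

A is a knave.

Consistent assignments: {A=knave, B=knight, C=knight, D=knight, E=knave, F=knave}
In every consistent assignment, A is a knave.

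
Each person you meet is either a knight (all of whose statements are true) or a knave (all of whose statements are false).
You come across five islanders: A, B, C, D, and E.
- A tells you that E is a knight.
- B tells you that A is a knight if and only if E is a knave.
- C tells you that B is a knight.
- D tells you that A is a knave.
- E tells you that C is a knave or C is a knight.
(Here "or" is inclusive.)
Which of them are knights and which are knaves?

A is a knight, B is a knave, C is a knave, D is a knave, and E is a knight.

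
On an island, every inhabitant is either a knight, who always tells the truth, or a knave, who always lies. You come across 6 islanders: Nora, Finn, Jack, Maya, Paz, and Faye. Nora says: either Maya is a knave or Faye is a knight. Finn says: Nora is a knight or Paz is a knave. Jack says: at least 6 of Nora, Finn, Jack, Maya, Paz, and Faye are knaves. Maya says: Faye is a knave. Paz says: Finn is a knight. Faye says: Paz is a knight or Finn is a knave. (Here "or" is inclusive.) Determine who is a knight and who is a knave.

Knights: Nora, Finn, Paz, and Faye. Knaves: Jack and Maya.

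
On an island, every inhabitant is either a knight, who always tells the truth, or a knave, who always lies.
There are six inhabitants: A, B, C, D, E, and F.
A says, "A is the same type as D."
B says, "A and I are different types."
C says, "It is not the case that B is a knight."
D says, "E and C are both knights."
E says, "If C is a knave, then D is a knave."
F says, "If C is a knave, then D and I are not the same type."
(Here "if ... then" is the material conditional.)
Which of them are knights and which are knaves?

A is a knave, B is a knave, C is a knight, D is a knight, E is a knight, and F is a knight.

A is a knave, so "A is the same type as D" must be false — and it is.
As a knave, B's statement "A and I are different types" should be false; it is.
C is a knight, so "it is not the case that B is a knight" must be true — and it is.
D is a knight, and the claim "E and C are both knights" is indeed true.
E is a knight, and the claim "if C is a knave, then D is a knave" is indeed true.
F is a knight, and the claim "if C is a knave, then D and I are not the same type" is indeed true.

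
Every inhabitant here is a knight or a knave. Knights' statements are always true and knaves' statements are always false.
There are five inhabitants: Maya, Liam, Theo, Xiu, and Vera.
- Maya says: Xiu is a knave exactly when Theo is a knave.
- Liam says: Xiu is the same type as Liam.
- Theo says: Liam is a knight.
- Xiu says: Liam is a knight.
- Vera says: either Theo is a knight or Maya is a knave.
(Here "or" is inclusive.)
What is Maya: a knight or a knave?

Maya is a knight.

Consistent assignments: {Maya=knight, Liam=knight, Theo=knight, Xiu=knight, Vera=knight}
In every consistent assignment, Maya is a knight.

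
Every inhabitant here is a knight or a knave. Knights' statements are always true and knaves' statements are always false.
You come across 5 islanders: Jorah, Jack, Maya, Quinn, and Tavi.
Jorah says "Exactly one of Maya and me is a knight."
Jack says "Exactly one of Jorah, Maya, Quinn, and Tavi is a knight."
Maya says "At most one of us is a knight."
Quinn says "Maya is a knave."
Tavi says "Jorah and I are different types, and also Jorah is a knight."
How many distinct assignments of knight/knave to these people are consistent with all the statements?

1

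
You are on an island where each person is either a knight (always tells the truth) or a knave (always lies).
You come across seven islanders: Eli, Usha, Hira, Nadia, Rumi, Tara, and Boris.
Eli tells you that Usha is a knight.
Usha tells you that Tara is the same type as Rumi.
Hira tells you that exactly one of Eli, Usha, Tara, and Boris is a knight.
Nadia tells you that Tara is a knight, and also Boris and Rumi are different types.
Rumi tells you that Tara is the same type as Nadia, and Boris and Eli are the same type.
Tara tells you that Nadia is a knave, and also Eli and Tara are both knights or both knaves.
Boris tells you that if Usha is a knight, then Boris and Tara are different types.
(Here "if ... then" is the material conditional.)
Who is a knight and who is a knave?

Eli is a knight, Usha is a knight, Hira is a knave, Nadia is a knave, Rumi is a knave, Tara is a knave, and Boris is a knave.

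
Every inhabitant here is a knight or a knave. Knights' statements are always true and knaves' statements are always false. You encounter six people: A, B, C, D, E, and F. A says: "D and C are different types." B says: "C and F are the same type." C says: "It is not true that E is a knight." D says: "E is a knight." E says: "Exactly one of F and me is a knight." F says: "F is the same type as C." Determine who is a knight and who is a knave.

A is a knight, B is a knave, C is a knight, D is a knave, E is a knave, and F is a knave.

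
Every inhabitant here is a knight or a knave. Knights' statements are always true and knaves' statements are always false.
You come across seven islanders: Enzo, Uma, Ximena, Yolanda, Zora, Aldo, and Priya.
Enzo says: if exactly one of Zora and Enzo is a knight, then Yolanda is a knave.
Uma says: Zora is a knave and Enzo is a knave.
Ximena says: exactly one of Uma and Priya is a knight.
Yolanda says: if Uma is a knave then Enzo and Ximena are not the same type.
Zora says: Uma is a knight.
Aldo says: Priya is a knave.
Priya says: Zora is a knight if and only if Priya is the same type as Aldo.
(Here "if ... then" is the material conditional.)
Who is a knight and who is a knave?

Enzo is a knight, Uma is a knave, Ximena is a knight, Yolanda is a knave, Zora is a knave, Aldo is a knave, and Priya is a knight.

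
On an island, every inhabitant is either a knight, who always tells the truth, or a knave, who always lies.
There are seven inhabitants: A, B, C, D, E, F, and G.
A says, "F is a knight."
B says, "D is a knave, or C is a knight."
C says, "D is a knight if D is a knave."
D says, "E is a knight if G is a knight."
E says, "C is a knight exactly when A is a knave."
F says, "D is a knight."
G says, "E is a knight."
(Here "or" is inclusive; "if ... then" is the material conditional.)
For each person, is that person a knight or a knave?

Knights: A, B, C, D, and F. Knaves: E and G.

A is a knight, so "F is a knight" must be true — and it is.
B is a knight; "D is a knave, or C is a knight" is true, as required.
C is a knight, and the claim "D is a knight if D is a knave" is indeed true.
As a knight, D's statement "E is a knight if G is a knight" should be true; it is.
Since E is a knave, "C is a knight exactly when A is a knave" needs to be False, which holds.
F is a knight, and the claim "D is a knight" is indeed true.
G (knave): "E is a knight" — False. ✓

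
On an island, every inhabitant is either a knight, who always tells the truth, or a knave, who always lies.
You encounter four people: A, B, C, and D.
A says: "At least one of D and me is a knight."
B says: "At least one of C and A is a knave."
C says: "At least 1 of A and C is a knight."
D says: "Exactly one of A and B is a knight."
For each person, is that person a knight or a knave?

A is a knight; "at least one of D and me is a knight" is True, as required.
As a knave, B's statement "at least one of C and A is a knave" should be false; it is.
C is a knight, and the claim "at least 1 of A and C is a knight" is indeed True.
D is a knight; "exactly one of A and B is a knight" is True, as required.

A is a knight, B is a knave, C is a knight, and D is a knight.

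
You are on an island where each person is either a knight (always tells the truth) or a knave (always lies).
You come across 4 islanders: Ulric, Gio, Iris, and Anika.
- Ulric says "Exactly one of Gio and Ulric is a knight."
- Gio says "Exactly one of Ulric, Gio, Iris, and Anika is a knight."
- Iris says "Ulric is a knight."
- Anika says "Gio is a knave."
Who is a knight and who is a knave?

Ulric is a knight, Gio is a knave, Iris is a knight, and Anika is a knight.

Since Ulric is a knight, "exactly one of Gio and Ulric is a knight" needs to be true, which holds.
Gio is a knave, so "exactly one of Ulric, Gio, Iris, and Anika is a knight" must be False — and it is.
Iris is a knight; "Ulric is a knight" is true, as required.
Anika is a knight, and the claim "Gio is a knave" is indeed true.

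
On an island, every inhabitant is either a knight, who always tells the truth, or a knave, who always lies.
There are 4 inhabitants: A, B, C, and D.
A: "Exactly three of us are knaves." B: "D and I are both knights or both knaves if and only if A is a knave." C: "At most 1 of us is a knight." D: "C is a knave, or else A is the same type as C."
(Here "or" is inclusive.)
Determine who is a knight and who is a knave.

A is a knave, B is a knight, C is a knave, and D is a knight.

A is a knave, so "exactly three of us are knaves" must be False — and it is.
B is a knight; "D and I are both knights or both knaves if and only if A is a knave" is true, as required.
C (knave): "at most 1 of us is a knight" — False. ✓
D is a knight; "C is a knave, or else A is the same type as C" is true, as required.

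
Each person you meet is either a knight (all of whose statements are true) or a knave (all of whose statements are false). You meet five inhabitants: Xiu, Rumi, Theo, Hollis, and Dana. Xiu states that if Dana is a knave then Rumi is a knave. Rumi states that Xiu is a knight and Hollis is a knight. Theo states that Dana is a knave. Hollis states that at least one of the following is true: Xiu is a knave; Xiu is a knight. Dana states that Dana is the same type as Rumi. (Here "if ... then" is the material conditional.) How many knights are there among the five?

4

The unique consistent assignment is Xiu=knight, Rumi=knight, Theo=knave, Hollis=knight, Dana=knight.
That has 4 knights.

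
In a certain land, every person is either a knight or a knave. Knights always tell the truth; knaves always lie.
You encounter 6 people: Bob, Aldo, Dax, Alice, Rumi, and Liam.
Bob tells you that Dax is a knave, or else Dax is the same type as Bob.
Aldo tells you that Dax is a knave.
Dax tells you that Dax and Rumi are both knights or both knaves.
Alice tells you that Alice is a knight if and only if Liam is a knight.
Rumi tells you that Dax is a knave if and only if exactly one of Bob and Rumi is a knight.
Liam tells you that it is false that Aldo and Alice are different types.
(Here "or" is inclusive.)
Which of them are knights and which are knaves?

Since Bob is a knight, "Dax is a knave, or else Dax is the same type as Bob" needs to be True, which holds.
Aldo is a knave, and the claim "Dax is a knave" is indeed false.
As a knight, Dax's statement "Dax and Rumi are both knights or both knaves" should be True; it is.
Since Alice is a knave, "Alice is a knight if and only if Liam is a knight" needs to be false, which holds.
As a knight, Rumi's statement "Dax is a knave if and only if exactly one of Bob and Rumi is a knight" should be True; it is.
As a knight, Liam's statement "it is false that Aldo and Alice are different types" should be True; it is.

Bob is a knight, Aldo is a knave, Dax is a knight, Alice is a knave, Rumi is a knight, and Liam is a knight.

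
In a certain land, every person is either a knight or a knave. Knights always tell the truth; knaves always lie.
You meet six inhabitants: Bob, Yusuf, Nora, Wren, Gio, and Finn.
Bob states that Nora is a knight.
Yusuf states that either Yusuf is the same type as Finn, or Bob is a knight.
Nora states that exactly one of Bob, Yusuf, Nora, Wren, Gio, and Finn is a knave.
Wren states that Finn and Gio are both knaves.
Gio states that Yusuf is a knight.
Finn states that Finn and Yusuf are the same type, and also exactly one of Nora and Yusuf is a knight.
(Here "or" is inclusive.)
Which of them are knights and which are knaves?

Knights: Yusuf, Gio, and Finn. Knaves: Bob, Nora, and Wren.

As a knave, Bob's statement "Nora is a knight" should be False; it is.
Yusuf is a knight; "either Yusuf is the same type as Finn, or Bob is a knight" is True, as required.
Nora is a knave, so "exactly one of Bob, Yusuf, Nora, Wren, Gio, and Finn is a knave" must be False — and it is.
Wren is a knave, so "Finn and Gio are both knaves" must be False — and it is.
Gio is a knight, and the claim "Yusuf is a knight" is indeed True.
As a knight, Finn's statement "Finn and Yusuf are the same type, and also exactly one of Nora and Yusuf is a knight" should be True; it is.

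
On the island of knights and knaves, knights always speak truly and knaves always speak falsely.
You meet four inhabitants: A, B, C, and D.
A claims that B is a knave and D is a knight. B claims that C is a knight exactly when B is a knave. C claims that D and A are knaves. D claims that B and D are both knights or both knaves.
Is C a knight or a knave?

C is a knave.

Consistent assignments: {A=knave, B=knight, C=knave, D=knight}
In every consistent assignment, C is a knave.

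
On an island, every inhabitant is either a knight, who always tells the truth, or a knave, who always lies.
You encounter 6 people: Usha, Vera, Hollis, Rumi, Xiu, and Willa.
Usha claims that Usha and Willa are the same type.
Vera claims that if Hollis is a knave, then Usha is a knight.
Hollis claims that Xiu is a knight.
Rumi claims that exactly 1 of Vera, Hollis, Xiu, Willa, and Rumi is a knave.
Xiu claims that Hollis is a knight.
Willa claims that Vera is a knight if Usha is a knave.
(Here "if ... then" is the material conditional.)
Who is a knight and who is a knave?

Usha (knight): "Usha and Willa are the same type" — True. ✓
Vera is a knight, and the claim "if Hollis is a knave, then Usha is a knight" is indeed True.
Since Hollis is a knave, "Xiu is a knight" needs to be False, which holds.
Rumi is a knave; "exactly 1 of Vera, Hollis, Xiu, Willa, and Rumi is a knave" is False, as required.
Xiu is a knave, so "Hollis is a knight" must be False — and it is.
Willa is a knight, so "Vera is a knight if Usha is a knave" must be True — and it is.

Usha is a knight, Vera is a knight, Hollis is a knave, Rumi is a knave, Xiu is a knave, and Willa is a knight.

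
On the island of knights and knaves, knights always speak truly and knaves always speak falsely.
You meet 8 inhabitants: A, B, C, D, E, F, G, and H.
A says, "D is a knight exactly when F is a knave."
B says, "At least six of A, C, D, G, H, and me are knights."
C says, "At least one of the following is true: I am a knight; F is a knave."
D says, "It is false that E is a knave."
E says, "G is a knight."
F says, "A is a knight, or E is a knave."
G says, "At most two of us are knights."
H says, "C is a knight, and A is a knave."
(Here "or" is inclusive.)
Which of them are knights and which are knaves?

A is a knight, B is a knave, C is a knight, D is a knave, E is a knave, F is a knight, G is a knave, and H is a knave.

As a knight, A's statement "D is a knight exactly when F is a knave" should be True; it is.
B is a knave; "at least six of A, C, D, G, H, and me are knights" is False, as required.
C is a knight; "at least one of the following is true: I am a knight; F is a knave" is True, as required.
D (knave): "it is false that E is a knave" — False. ✓
E is a knave; "G is a knight" is False, as required.
Since F is a knight, "A is a knight, or E is a knave" needs to be True, which holds.
As a knave, G's statement "at most two of us are knights" should be False; it is.
H is a knave; "C is a knight, and A is a knave" is False, as required.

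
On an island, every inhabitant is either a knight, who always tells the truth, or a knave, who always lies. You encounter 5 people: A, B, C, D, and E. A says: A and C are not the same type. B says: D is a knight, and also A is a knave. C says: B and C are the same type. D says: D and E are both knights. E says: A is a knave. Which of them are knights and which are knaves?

A is a knave, so "A and C are not the same type" must be False — and it is.
B (knight): "D is a knight, and also A is a knave" — True. ✓
C is a knave, so "B and C are the same type" must be False — and it is.
D is a knight, and the claim "D and E are both knights" is indeed True.
E is a knight; "A is a knave" is True, as required.

Knights: B, D, and E. Knaves: A and C.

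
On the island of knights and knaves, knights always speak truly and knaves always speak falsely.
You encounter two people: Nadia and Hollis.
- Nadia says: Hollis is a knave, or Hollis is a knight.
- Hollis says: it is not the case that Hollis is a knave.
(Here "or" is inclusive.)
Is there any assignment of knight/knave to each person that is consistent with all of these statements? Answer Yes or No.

One consistent assignment: Nadia=knight, Hollis=knight.

Yes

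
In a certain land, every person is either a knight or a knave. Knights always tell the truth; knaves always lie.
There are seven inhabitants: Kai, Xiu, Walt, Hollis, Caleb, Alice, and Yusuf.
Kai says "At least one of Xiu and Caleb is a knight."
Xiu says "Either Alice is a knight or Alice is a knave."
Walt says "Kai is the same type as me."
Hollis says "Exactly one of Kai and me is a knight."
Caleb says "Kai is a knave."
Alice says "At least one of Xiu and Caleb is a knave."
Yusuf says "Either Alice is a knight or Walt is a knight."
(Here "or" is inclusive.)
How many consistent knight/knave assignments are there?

0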